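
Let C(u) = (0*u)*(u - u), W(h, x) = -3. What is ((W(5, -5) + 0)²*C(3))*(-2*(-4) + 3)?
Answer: 0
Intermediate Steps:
C(u) = 0 (C(u) = 0*0 = 0)
((W(5, -5) + 0)²*C(3))*(-2*(-4) + 3) = ((-3 + 0)²*0)*(-2*(-4) + 3) = ((-3)²*0)*(8 + 3) = (9*0)*11 = 0*11 = 0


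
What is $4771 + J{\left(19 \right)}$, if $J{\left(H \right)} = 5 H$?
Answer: $4866$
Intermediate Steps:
$4771 + J{\left(19 \right)} = 4771 + 5 \cdot 19 = 4771 + 95 = 4866$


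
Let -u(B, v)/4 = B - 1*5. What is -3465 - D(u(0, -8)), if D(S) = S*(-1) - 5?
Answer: -3440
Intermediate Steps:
u(B, v) = 20 - 4*B (u(B, v) = -4*(B - 1*5) = -4*(B - 5) = -4*(-5 + B) = 20 - 4*B)
D(S) = -5 - S (D(S) = -S - 5 = -5 - S)
-3465 - D(u(0, -8)) = -3465 - (-5 - (20 - 4*0)) = -3465 - (-5 - (20 + 0)) = -3465 - (-5 - 1*20) = -3465 - (-5 - 20) = -3465 - 1*(-25) = -3465 + 25 = -3440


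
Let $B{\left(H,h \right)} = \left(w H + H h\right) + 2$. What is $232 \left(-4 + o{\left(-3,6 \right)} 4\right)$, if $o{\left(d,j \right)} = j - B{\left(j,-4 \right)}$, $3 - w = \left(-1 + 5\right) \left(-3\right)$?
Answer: $-58464$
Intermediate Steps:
$w = 15$ ($w = 3 - \left(-1 + 5\right) \left(-3\right) = 3 - 4 \left(-3\right) = 3 - -12 = 3 + 12 = 15$)
$B{\left(H,h \right)} = 2 + 15 H + H h$ ($B{\left(H,h \right)} = \left(15 H + H h\right) + 2 = 2 + 15 H + H h$)
$o{\left(d,j \right)} = -2 - 10 j$ ($o{\left(d,j \right)} = j - \left(2 + 15 j + j \left(-4\right)\right) = j - \left(2 + 15 j - 4 j\right) = j - \left(2 + 11 j\right) = -2 - 10 j$)
$232 \left(-4 + o{\left(-3,6 \right)} 4\right) = 232 \left(-4 + \left(-2 - 60\right) 4\right) = 232 \left(-4 - 248\right) = 232 \left(-252\right) = -58464$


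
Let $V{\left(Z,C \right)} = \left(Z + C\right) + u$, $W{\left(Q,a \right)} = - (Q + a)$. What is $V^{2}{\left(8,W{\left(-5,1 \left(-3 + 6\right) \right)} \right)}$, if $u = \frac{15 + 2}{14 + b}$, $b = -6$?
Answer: $\frac{9409}{64} \approx 147.02$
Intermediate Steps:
$u = \frac{17}{8}$ ($u = \frac{15 + 2}{14 - 6} = \frac{17}{8} \approx 2.125$)
$W{\left(Q,a \right)} = - Q - a$
$V{\left(Z,C \right)} = \frac{17}{8} + C + Z$ ($V{\left(Z,C \right)} = \left(Z + C\right) + \frac{17}{8} = \left(C + Z\right) + \frac{17}{8} = \frac{17}{8} + C + Z$)
$V^{2}{\left(8,W{\left(-5,1 \left(-3 + 6\right) \right)} \right)} = \left(\frac{17}{8} - \left(-5 + 1 \left(-3 + 6\right)\right) + 8\right)^{2} = \left(\frac{17}{8} + \left(5 - 1 \cdot 3\right) + 8\right)^{2} = \left(\frac{17}{8} + \left(5 - 3\right) + 8\right)^{2} = \left(\frac{17}{8} + 2 + 8\right)^{2} = \left(\frac{97}{8}\right)^{2} = \frac{9409}{64}$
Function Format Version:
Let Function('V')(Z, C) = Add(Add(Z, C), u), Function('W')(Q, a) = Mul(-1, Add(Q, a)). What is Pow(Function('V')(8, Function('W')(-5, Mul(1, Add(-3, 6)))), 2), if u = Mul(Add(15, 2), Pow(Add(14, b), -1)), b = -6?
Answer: Rational(9409, 64) ≈ 147.02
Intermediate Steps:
u = Rational(17, 8) (u = Mul(Add(15, 2), Pow(Add(14, -6), -1)) = Mul(17, Pow(8, -1)) = Mul(17, Rational(1, 8)) = Rational(17, 8) ≈ 2.1250)
Function('W')(Q, a) = Add(Mul(-1, Q), Mul(-1, a))
Function('V')(Z, C) = Add(Rational(17, 8), C, Z) (Function('V')(Z, C) = Add(Add(Z, C), Rational(17, 8)) = Add(Add(C, Z), Rational(17, 8)) = Add(Rational(17, 8), C, Z))
Pow(Function('V')(8, Function('W')(-5, Mul(1, Add(-3, 6)))), 2) = Pow(Add(Rational(17, 8), Add(Mul(-1, -5), Mul(-1, Mul(1, Add(-3, 6)))), 8), 2) = Pow(Add(Rational(17, 8), Add(5, Mul(-1, Mul(1, 3))), 8), 2) = Pow(Add(Rational(17, 8), Add(5, Mul(-1, 3)), 8), 2) = Pow(Add(Rational(17, 8), Add(5, -3), 8), 2) = Pow(Add(Rational(17, 8), 2, 8), 2) = Pow(Rational(97, 8), 2) = Rational(9409, 64)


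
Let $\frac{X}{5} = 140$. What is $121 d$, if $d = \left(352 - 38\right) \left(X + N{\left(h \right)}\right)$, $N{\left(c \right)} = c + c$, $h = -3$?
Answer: $26367836$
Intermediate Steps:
$X = 700$ ($X = 5 \cdot 140 = 700$)
$N{\left(c \right)} = 2 c$
$d = 217916$ ($d = \left(352 - 38\right) \left(700 + 2 \left(-3\right)\right) = 314 \left(700 - 6\right) = 314 \cdot 694 = 217916$)
$121 d = 121 \cdot 217916 = 26367836$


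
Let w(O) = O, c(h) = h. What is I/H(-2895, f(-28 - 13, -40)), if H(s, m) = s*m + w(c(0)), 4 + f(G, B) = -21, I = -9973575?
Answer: -132981/965 ≈ -137.80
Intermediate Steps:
f(G, B) = -25 (f(G, B) = -4 - 21 = -25)
H(s, m) = m*s (H(s, m) = s*m + 0 = m*s + 0 = m*s)
I/H(-2895, f(-28 - 13, -40)) = -9973575/((-25*(-2895))) = -9973575/72375 = -9973575*1/72375 = -132981/965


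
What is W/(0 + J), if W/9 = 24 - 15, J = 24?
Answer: 27/8 ≈ 3.3750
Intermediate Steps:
W = 81 (W = 9*(24 - 15) = 9*9 = 81)
W/(0 + J) = 81/(0 + 24) = 81/24 = (1/24)*81 = 27/8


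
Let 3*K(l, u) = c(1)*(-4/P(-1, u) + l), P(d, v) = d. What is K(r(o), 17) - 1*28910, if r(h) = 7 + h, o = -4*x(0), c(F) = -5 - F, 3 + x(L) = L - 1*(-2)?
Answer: -28940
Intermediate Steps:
x(L) = -1 + L (x(L) = -3 + (L - 1*(-2)) = -3 + (L + 2) = -3 + (2 + L) = -1 + L)
o = 4 (o = -4*(-1 + 0) = -4*(-1) = 4)
K(l, u) = -8 - 2*l (K(l, u) = ((-5 - 1*1)*(-4/(-1) + l))/3 = ((-5 - 1)*(-4*(-1) + l))/3 = (-6*(4 + l))/3 = (-24 - 6*l)/3 = -8 - 2*l)
K(r(o), 17) - 1*28910 = (-8 - 2*(7 + 4)) - 1*28910 = (-8 - 2*11) - 28910 = (-8 - 22) - 28910 = -30 - 28910 = -28940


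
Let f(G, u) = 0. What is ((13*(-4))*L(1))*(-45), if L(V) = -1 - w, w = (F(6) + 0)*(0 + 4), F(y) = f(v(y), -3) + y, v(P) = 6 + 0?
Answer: -58500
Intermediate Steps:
v(P) = 6
F(y) = y (F(y) = 0 + y = y)
w = 24 (w = (6 + 0)*(0 + 4) = 6*4 = 24)
L(V) = -25 (L(V) = -1 - 1*24 = -1 - 24 = -25)
((13*(-4))*L(1))*(-45) = ((13*(-4))*(-25))*(-45) = -52*(-25)*(-45) = 1300*(-45) = -58500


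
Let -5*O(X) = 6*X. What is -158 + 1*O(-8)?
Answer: -742/5 ≈ -148.40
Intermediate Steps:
O(X) = -6*X/5
-158 + 1*O(-8) = -158 + 1*(-6/5*(-8)) = -158 + 1*(48/5) = -158 + 48/5 = -742/5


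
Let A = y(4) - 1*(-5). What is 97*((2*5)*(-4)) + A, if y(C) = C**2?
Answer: -3859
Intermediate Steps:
A = 21 (A = 4**2 - 1*(-5) = 16 + 5 = 21)
97*((2*5)*(-4)) + A = 97*((2*5)*(-4)) + 21 = 97*(10*(-4)) + 21 = 97*(-40) + 21 = -3880 + 21 = -3859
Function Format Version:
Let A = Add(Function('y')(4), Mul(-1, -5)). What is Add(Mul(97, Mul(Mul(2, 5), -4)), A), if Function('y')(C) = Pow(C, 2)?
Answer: -3859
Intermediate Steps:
A = 21 (A = Add(Pow(4, 2), Mul(-1, -5)) = Add(16, 5) = 21)
Add(Mul(97, Mul(Mul(2, 5), -4)), A) = Add(Mul(97, Mul(Mul(2, 5), -4)), 21) = Add(Mul(97, Mul(10, -4)), 21) = Add(Mul(97, -40), 21) = Add(-3880, 21) = -3859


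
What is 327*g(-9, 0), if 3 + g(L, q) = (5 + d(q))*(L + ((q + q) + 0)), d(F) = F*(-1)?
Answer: -15696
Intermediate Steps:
d(F) = -F
g(L, q) = -3 + (5 - q)*(L + 2*q) (g(L, q) = -3 + (5 - q)*(L + ((q + q) + 0)) = -3 + (5 - q)*(L + (2*q + 0)) = -3 + (5 - q)*(L + 2*q))
327*g(-9, 0) = 327*(-3 - 2*0² + 5*(-9) + 10*0 - 1*(-9)*0) = 327*(-3 - 2*0 - 45 + 0 + 0) = 327*(-3 + 0 - 45 + 0 + 0) = 327*(-48) = -15696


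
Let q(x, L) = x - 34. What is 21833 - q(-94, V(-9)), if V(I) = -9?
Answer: 21961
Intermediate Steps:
q(x, L) = -34 + x
21833 - q(-94, V(-9)) = 21833 - (-34 - 94) = 21833 - 1*(-128) = 21833 + 128 = 21961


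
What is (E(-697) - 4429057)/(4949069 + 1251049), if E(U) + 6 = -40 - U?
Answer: -116537/163161 ≈ -0.71425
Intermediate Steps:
E(U) = -46 - U (E(U) = -6 + (-40 - U) = -46 - U)
(E(-697) - 4429057)/(4949069 + 1251049) = ((-46 - 1*(-697)) - 4429057)/(4949069 + 1251049) = ((-46 + 697) - 4429057)/6200118 = (651 - 4429057)*(1/6200118) = -4428406*1/6200118 = -116537/163161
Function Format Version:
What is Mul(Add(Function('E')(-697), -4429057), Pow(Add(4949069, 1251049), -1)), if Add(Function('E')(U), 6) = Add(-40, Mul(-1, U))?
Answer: Rational(-116537, 163161) ≈ -0.71425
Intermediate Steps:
Function('E')(U) = Add(-46, Mul(-1, U)) (Function('E')(U) = Add(-6, Add(-40, Mul(-1, U))) = Add(-46, Mul(-1, U)))
Mul(Add(Function('E')(-697), -4429057), Pow(Add(4949069, 1251049), -1)) = Mul(Add(Add(-46, Mul(-1, -697)), -4429057), Pow(Add(4949069, 1251049), -1)) = Mul(Add(Add(-46, 697), -4429057), Pow(6200118, -1)) = Mul(Add(651, -4429057), Rational(1, 6200118)) = Mul(-4428406, Rational(1, 6200118)) = Rational(-116537, 163161)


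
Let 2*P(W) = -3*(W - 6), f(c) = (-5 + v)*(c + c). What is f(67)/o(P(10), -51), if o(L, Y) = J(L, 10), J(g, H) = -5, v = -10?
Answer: 402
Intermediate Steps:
f(c) = -30*c (f(c) = (-5 - 10)*(c + c) = -30*c)
P(W) = 9 - 3*W/2 (P(W) = (-3*(W - 6))/2 = (-3*(-6 + W))/2 = (18 - 3*W)/2 = 9 - 3*W/2)
o(L, Y) = -5
f(67)/o(P(10), -51) = -30*67/(-5) = -2010*(-⅕) = 402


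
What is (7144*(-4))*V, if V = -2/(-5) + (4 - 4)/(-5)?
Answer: -57152/5 ≈ -11430.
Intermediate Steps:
V = ⅖ (V = -2*(-⅕) + 0*(-⅕) = ⅖ + 0 = ⅖ ≈ 0.40000)
(7144*(-4))*V = (7144*(-4))*(⅖) = -28576*⅖ = -57152/5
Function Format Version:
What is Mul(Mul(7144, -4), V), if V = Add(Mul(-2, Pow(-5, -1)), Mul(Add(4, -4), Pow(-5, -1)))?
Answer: Rational(-57152, 5) ≈ -11430.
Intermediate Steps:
V = Rational(2, 5) (V = Add(Mul(-2, Rational(-1, 5)), Mul(0, Rational(-1, 5))) = Add(Rational(2, 5), 0) = Rational(2, 5) ≈ 0.40000)
Mul(Mul(7144, -4), V) = Mul(Mul(7144, -4), Rational(2, 5)) = Mul(-28576, Rational(2, 5)) = Rational(-57152, 5)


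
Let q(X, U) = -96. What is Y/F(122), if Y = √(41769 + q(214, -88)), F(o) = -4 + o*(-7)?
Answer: -√41673/858 ≈ -0.23793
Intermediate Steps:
F(o) = -4 - 7*o
Y = √41673 (Y = √(41769 - 96) = √41673 ≈ 204.14)
Y/F(122) = √41673/(-4 - 7*122) = √41673/(-4 - 854) = √41673/(-858) = √41673*(-1/858) = -√41673/858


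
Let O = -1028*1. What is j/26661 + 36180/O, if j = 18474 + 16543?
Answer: -232149376/6851877 ≈ -33.881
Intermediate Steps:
O = -1028
j = 35017
j/26661 + 36180/O = 35017/26661 + 36180/(-1028) = 35017*(1/26661) + 36180*(-1/1028) = 35017/26661 - 9045/257 = -232149376/6851877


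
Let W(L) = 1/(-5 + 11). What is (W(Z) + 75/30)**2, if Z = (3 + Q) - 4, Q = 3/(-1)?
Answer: 64/9 ≈ 7.1111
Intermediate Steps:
Q = -3 (Q = 3*(-1) = -3)
Z = -4 (Z = (3 - 3) - 4 = 0 - 4 = -4)
W(L) = 1/6
(W(Z) + 75/30)**2 = (1/6 + 75/30)**2 = (1/6 + 75*(1/30))**2 = (1/6 + 5/2)**2 = (8/3)**2 = 64/9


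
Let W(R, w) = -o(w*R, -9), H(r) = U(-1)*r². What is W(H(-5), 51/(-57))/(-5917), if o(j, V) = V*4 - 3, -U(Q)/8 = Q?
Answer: -39/5917 ≈ -0.0065912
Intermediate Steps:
U(Q) = -8*Q
o(j, V) = -3 + 4*V (o(j, V) = 4*V - 3 = -3 + 4*V)
H(r) = 8*r² (H(r) = (-8*(-1))*r² = 8*r²)
W(R, w) = 39 (W(R, w) = -(-3 + 4*(-9)) = -(-3 - 36) = -1*(-39) = 39)
W(H(-5), 51/(-57))/(-5917) = 39/(-5917) = 39*(-1/5917) = -39/5917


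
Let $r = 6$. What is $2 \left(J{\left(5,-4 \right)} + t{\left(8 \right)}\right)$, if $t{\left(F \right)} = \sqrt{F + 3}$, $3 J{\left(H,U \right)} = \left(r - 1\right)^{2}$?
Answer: $\frac{50}{3} + 2 \sqrt{11} \approx 23.3$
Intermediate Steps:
$J{\left(H,U \right)} = \frac{25}{3}$ ($J{\left(H,U \right)} = \frac{\left(6 - 1\right)^{2}}{3} = \frac{5^{2}}{3} = \frac{1}{3} \cdot 25 = \frac{25}{3}$)
$t{\left(F \right)} = \sqrt{3 + F}$
$2 \left(J{\left(5,-4 \right)} + t{\left(8 \right)}\right) = 2 \left(\frac{25}{3} + \sqrt{3 + 8}\right) = 2 \left(\frac{25}{3} + \sqrt{11}\right) = \frac{50}{3} + 2 \sqrt{11}$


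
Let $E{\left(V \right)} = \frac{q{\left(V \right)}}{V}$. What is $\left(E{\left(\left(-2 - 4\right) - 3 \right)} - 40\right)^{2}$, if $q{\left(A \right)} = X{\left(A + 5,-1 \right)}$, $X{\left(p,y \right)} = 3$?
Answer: $\frac{14641}{9} \approx 1626.8$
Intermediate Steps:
$q{\left(A \right)} = 3$
$E{\left(V \right)} = \frac{3}{V}$
$\left(E{\left(\left(-2 - 4\right) - 3 \right)} - 40\right)^{2} = \left(\frac{3}{\left(-2 - 4\right) - 3} - 40\right)^{2} = \left(\frac{3}{-6 - 3} - 40\right)^{2} = \left(\frac{3}{-9} - 40\right)^{2} = \left(3 \left(- \frac{1}{9}\right) - 40\right)^{2} = \left(- \frac{1}{3} - 40\right)^{2} = \left(- \frac{121}{3}\right)^{2} = \frac{14641}{9}$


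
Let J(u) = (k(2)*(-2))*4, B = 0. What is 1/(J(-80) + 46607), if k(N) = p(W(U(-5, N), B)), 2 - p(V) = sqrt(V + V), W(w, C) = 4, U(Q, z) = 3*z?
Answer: 46591/2170720769 - 16*sqrt(2)/2170720769 ≈ 2.1453e-5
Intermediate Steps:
p(V) = 2 - sqrt(2)*sqrt(V) (p(V) = 2 - sqrt(V + V) = 2 - sqrt(2*V) = 2 - sqrt(2)*sqrt(V))
k(N) = 2 - 2*sqrt(2) (k(N) = 2 - sqrt(2)*sqrt(4) = 2 - 1*sqrt(2)*2 = 2 - 2*sqrt(2))
J(u) = -16 + 16*sqrt(2) (J(u) = ((2 - 2*sqrt(2))*(-2))*4 = (-4 + 4*sqrt(2))*4 = -16 + 16*sqrt(2))
1/(J(-80) + 46607) = 1/((-16 + 16*sqrt(2)) + 46607) = 1/(46591 + 16*sqrt(2))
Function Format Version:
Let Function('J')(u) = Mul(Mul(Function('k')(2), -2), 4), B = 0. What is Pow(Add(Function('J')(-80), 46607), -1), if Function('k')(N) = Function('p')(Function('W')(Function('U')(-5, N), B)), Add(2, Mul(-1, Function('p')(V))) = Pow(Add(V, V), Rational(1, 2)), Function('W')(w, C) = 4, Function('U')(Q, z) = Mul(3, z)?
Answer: Add(Rational(46591, 2170720769), Mul(Rational(-16, 2170720769), Pow(2, Rational(1, 2)))) ≈ 2.1453e-5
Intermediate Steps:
Function('p')(V) = Add(2, Mul(-1, Pow(2, Rational(1, 2)), Pow(V, Rational(1, 2)))) (Function('p')(V) = Add(2, Mul(-1, Pow(Add(V, V), Rational(1, 2)))) = Add(2, Mul(-1, Pow(Mul(2, V), Rational(1, 2)))) = Add(2, Mul(-1, Mul(Pow(2, Rational(1, 2)), Pow(V, Rational(1, 2))))) = Add(2, Mul(-1, Pow(2, Rational(1, 2)), Pow(V, Rational(1, 2)))))
Function('k')(N) = Add(2, Mul(-2, Pow(2, Rational(1, 2)))) (Function('k')(N) = Add(2, Mul(-1, Pow(2, Rational(1, 2)), Pow(4, Rational(1, 2)))) = Add(2, Mul(-1, Pow(2, Rational(1, 2)), 2)) = Add(2, Mul(-2, Pow(2, Rational(1, 2)))))
Function('J')(u) = Add(-16, Mul(16, Pow(2, Rational(1, 2)))) (Function('J')(u) = Mul(Mul(Add(2, Mul(-2, Pow(2, Rational(1, 2)))), -2), 4) = Mul(Add(-4, Mul(4, Pow(2, Rational(1, 2)))), 4) = Add(-16, Mul(16, Pow(2, Rational(1, 2)))))
Pow(Add(Function('J')(-80), 46607), -1) = Pow(Add(Add(-16, Mul(16, Pow(2, Rational(1, 2)))), 46607), -1) = Pow(Add(46591, Mul(16, Pow(2, Rational(1, 2)))), -1)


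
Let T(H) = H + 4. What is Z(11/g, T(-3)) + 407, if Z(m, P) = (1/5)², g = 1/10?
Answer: 10176/25 ≈ 407.04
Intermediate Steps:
g = ⅒ ≈ 0.10000
T(H) = 4 + H
Z(m, P) = 1/25 (Z(m, P) = (1*(⅕))² = (⅕)² = 1/25)
Z(11/g, T(-3)) + 407 = 1/25 + 407 = 10176/25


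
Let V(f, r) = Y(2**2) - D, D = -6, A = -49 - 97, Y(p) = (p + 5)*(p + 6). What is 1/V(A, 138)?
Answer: 1/96 ≈ 0.010417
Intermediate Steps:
Y(p) = (5 + p)*(6 + p)
A = -146
V(f, r) = 96 (V(f, r) = (30 + (2**2)**2 + 11*2**2) - 1*(-6) = (30 + 4**2 + 11*4) + 6 = (30 + 16 + 44) + 6 = 90 + 6 = 96)
1/V(A, 138) = 1/96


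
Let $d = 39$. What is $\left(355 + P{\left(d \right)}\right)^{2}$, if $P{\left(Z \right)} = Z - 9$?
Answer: $148225$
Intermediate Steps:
$P{\left(Z \right)} = -9 + Z$
$\left(355 + P{\left(d \right)}\right)^{2} = \left(355 + \left(-9 + 39\right)\right)^{2} = \left(355 + 30\right)^{2} = 385^{2} = 148225$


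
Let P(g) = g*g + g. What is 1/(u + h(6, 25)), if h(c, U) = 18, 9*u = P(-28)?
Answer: 1/102 ≈ 0.0098039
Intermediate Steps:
P(g) = g + g² (P(g) = g² + g = g + g²)
u = 84 (u = (-28*(1 - 28))/9 = (-28*(-27))/9 = (⅑)*756 = 84)
1/(u + h(6, 25)) = 1/(84 + 18) = 1/102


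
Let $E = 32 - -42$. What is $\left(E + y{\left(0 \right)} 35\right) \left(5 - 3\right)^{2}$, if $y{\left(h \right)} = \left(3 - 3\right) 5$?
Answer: $296$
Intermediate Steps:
$E = 74$ ($E = 32 + 42 = 74$)
$y{\left(h \right)} = 0$ ($y{\left(h \right)} = 0 \cdot 5 = 0$)
$\left(E + y{\left(0 \right)} 35\right) \left(5 - 3\right)^{2} = \left(74 + 0 \cdot 35\right) \left(5 - 3\right)^{2} = \left(74 + 0\right) 2^{2} = 74 \cdot 4 = 296$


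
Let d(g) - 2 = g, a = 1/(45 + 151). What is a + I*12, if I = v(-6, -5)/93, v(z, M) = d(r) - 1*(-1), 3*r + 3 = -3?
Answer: 815/6076 ≈ 0.13413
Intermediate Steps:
r = -2 (r = -1 + (⅓)*(-3) = -1 - 1 = -2)
a = 1/196 ≈ 0.0051020
d(g) = 2 + g
v(z, M) = 1 (v(z, M) = (2 - 2) - 1*(-1) = 0 + 1 = 1)
I = 1/93 ≈ 0.010753
a + I*12 = 1/196 + (1/93)*12 = 1/196 + 4/31 = 815/6076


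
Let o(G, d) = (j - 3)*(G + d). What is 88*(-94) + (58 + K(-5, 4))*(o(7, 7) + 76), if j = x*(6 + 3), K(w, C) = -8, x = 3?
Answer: 12328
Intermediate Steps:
j = 27 (j = 3*(6 + 3) = 3*9 = 27)
o(G, d) = 24*G + 24*d (o(G, d) = (27 - 3)*(G + d) = 24*(G + d) = 24*G + 24*d)
88*(-94) + (58 + K(-5, 4))*(o(7, 7) + 76) = 88*(-94) + (58 - 8)*((24*7 + 24*7) + 76) = -8272 + 50*((168 + 168) + 76) = -8272 + 50*(336 + 76) = -8272 + 50*412 = -8272 + 20600 = 12328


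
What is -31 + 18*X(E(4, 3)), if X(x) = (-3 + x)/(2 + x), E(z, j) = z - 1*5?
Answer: -103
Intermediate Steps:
E(z, j) = -5 + z (E(z, j) = z - 5 = -5 + z)
X(x) = (-3 + x)/(2 + x)
-31 + 18*X(E(4, 3)) = -31 + 18*((-3 + (-5 + 4))/(2 + (-5 + 4))) = -31 + 18*((-3 - 1)/(2 - 1)) = -31 + 18*(-4/1) = -31 + 18*(1*(-4)) = -31 + 18*(-4) = -31 - 72 = -103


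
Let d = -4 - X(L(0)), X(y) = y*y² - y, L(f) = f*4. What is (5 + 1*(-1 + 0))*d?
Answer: -16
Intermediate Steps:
L(f) = 4*f
X(y) = y³ - y
d = -4 (d = -4 - ((4*0)³ - 4*0) = -4 - (0³ - 1*0) = -4 - (0 + 0) = -4 - 1*0 = -4 + 0 = -4)
(5 + 1*(-1 + 0))*d = (5 + 1*(-1 + 0))*(-4) = (5 + 1*(-1))*(-4) = (5 - 1)*(-4) = 4*(-4) = -16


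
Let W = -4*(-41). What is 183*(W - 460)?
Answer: -54168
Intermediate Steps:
W = 164
183*(W - 460) = 183*(164 - 460) = 183*(-296) = -54168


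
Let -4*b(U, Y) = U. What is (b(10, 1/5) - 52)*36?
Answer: -1962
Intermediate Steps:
b(U, Y) = -U/4
(b(10, 1/5) - 52)*36 = (-¼*10 - 52)*36 = (-5/2 - 52)*36 = -109/2*36 = -1962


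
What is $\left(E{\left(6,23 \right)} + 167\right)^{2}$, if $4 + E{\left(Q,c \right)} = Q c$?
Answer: $90601$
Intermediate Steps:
$E{\left(Q,c \right)} = -4 + Q c$
$\left(E{\left(6,23 \right)} + 167\right)^{2} = \left(\left(-4 + 6 \cdot 23\right) + 167\right)^{2} = \left(\left(-4 + 138\right) + 167\right)^{2} = \left(134 + 167\right)^{2} = 301^{2} = 90601$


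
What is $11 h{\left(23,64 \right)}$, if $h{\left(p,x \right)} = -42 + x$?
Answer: $242$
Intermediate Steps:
$11 h{\left(23,64 \right)} = 11 \left(-42 + 64\right) = 11 \cdot 22 = 242$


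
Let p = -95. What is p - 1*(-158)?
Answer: 63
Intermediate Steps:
p - 1*(-158) = -95 - 1*(-158) = -95 + 158 = 63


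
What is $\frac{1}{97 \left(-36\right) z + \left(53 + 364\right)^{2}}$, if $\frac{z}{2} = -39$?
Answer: $\frac{1}{446265} \approx 2.2408 \cdot 10^{-6}$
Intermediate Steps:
$z = -78$ ($z = 2 \left(-39\right) = -78$)
$\frac{1}{97 \left(-36\right) z + \left(53 + 364\right)^{2}} = \frac{1}{97 \left(-36\right) \left(-78\right) + \left(53 + 364\right)^{2}} = \frac{1}{\left(-3492\right) \left(-78\right) + 417^{2}} = \frac{1}{272376 + 173889} = \frac{1}{446265}$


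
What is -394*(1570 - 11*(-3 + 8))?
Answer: -596910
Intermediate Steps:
-394*(1570 - 11*(-3 + 8)) = -394*(1570 - 11*5) = -394*(1570 - 55) = -394*1515 = -596910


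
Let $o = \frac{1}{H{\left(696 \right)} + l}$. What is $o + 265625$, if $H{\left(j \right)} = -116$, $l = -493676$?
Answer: $\frac{131163499999}{493792} \approx 2.6563 \cdot 10^{5}$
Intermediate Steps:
$o = - \frac{1}{493792}$ ($o = \frac{1}{-116 - 493676} = \frac{1}{-493792} = - \frac{1}{493792} \approx -2.0251 \cdot 10^{-6}$)
$o + 265625 = - \frac{1}{493792} + 265625 = \frac{131163499999}{493792}$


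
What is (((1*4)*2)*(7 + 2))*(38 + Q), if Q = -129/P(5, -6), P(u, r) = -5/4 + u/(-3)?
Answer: 207216/35 ≈ 5920.5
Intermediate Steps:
P(u, r) = -5/4 - u/3 (P(u, r) = -5*¼ + u*(-⅓) = -5/4 - u/3)
Q = 1548/35 (Q = -129/(-5/4 - ⅓*5) = -129/(-5/4 - 5/3) = -129/(-35/12) = -129*(-12/35) = 1548/35 ≈ 44.229)
(((1*4)*2)*(7 + 2))*(38 + Q) = (((1*4)*2)*(7 + 2))*(38 + 1548/35) = ((4*2)*9)*(2878/35) = (8*9)*(2878/35) = 72*(2878/35) = 207216/35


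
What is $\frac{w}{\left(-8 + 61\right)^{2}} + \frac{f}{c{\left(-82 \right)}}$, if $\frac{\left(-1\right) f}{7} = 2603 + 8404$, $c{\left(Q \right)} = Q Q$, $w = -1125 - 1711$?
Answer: $- \frac{235499905}{18887716} \approx -12.468$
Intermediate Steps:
$w = -2836$
$c{\left(Q \right)} = Q^{2}$
$f = -77049$ ($f = - 7 \left(2603 + 8404\right) = \left(-7\right) 11007 = -77049$)
$\frac{w}{\left(-8 + 61\right)^{2}} + \frac{f}{c{\left(-82 \right)}} = - \frac{2836}{\left(-8 + 61\right)^{2}} - \frac{77049}{\left(-82\right)^{2}} = - \frac{2836}{53^{2}} - \frac{77049}{6724} = - \frac{2836}{2809} - \frac{77049}{6724} = - \frac{235499905}{18887716}$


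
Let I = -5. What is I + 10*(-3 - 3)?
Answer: -65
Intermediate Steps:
I + 10*(-3 - 3) = -5 + 10*(-3 - 3) = -5 + 10*(-6) = -5 - 60 = -65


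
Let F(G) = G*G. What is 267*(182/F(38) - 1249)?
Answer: -240750429/722 ≈ -3.3345e+5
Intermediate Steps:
F(G) = G**2
267*(182/F(38) - 1249) = 267*(182/(38**2) - 1249) = 267*(182/1444 - 1249) = 267*(182*(1/1444) - 1249) = 267*(91/722 - 1249) = 267*(-901687/722) = -240750429/722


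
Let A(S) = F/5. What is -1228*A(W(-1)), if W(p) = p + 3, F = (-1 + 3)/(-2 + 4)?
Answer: -1228/5 ≈ -245.60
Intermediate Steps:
F = 1 (F = 2/2 = 2*(½) = 1)
W(p) = 3 + p
A(S) = ⅕ (A(S) = 1/5 = 1*(⅕) = ⅕)
-1228*A(W(-1)) = -1228*⅕ = -1228/5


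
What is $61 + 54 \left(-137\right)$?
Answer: $-7337$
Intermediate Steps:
$61 + 54 \left(-137\right) = 61 - 7398 = -7337$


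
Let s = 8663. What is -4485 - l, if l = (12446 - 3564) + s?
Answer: -22030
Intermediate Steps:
l = 17545 (l = (12446 - 3564) + 8663 = 8882 + 8663 = 17545)
-4485 - l = -4485 - 1*17545 = -4485 - 17545 = -22030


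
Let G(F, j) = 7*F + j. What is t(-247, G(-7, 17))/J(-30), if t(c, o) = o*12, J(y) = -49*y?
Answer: -64/245 ≈ -0.26122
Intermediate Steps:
G(F, j) = j + 7*F
t(c, o) = 12*o
t(-247, G(-7, 17))/J(-30) = (12*(17 + 7*(-7)))/((-49*(-30))) = (12*(17 - 49))/1470 = (12*(-32))*(1/1470) = -384*1/1470 = -64/245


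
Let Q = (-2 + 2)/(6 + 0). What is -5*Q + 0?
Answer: 0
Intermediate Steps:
Q = 0 (Q = 0/6 = 0*(⅙) = 0)
-5*Q + 0 = -5*0 + 0 = 0 + 0 = 0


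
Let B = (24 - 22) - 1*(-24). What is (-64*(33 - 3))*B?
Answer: -49920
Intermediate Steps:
B = 26 (B = 2 + 24 = 26)
(-64*(33 - 3))*B = -64*(33 - 3)*26 = -64*30*26 = -1920*26 = -49920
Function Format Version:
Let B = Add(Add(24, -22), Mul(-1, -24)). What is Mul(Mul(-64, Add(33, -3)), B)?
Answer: -49920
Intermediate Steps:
B = 26 (B = Add(2, 24) = 26)
Mul(Mul(-64, Add(33, -3)), B) = Mul(Mul(-64, Add(33, -3)), 26) = Mul(Mul(-64, 30), 26) = Mul(-1920, 26) = -49920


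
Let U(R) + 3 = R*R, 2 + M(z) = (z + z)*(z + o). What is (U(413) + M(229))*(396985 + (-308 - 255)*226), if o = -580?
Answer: 2645139082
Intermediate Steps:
M(z) = -2 + 2*z*(-580 + z) (M(z) = -2 + (z + z)*(z - 580) = -2 + (2*z)*(-580 + z) = -2 + 2*z*(-580 + z))
U(R) = -3 + R² (U(R) = -3 + R*R = -3 + R²)
(U(413) + M(229))*(396985 + (-308 - 255)*226) = ((-3 + 413²) + (-2 - 1160*229 + 2*229²))*(396985 + (-308 - 255)*226) = ((-3 + 170569) + (-2 - 265640 + 2*52441))*(396985 - 563*226) = (170566 + (-2 - 265640 + 104882))*(396985 - 127238) = (170566 - 160760)*269747 = 9806*269747 = 2645139082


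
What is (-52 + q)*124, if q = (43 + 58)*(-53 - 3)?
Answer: -707792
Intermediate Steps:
q = -5656 (q = 101*(-56) = -5656)
(-52 + q)*124 = (-52 - 5656)*124 = -5708*124 = -707792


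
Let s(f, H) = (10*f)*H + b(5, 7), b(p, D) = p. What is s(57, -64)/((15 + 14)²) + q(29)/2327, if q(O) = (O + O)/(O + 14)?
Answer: -3649676197/84151301 ≈ -43.370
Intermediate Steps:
q(O) = 2*O/(14 + O) (q(O) = (2*O)/(14 + O) = 2*O/(14 + O))
s(f, H) = 5 + 10*H*f (s(f, H) = (10*f)*H + 5 = 10*H*f + 5 = 5 + 10*H*f)
s(57, -64)/((15 + 14)²) + q(29)/2327 = (5 + 10*(-64)*57)/((15 + 14)²) + (2*29/(14 + 29))/2327 = (5 - 36480)/(29²) + (2*29/43)*(1/2327) = -36475/841 + (2*29*(1/43))*(1/2327) = -36475*1/841 + (58/43)*(1/2327) = -36475/841 + 58/100061 = -3649676197/84151301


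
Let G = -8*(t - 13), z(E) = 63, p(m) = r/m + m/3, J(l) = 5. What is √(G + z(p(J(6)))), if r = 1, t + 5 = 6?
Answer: √159 ≈ 12.610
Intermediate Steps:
t = 1 (t = -5 + 6 = 1)
p(m) = 1/m + m/3
G = 96 (G = -8*(1 - 13) = -8*(-12) = 96)
√(G + z(p(J(6)))) = √(96 + 63) = √159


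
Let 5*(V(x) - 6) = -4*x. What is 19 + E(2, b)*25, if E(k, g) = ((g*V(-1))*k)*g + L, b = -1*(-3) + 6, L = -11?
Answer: 27284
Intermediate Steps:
V(x) = 6 - 4*x/5 (V(x) = 6 + (-4*x)/5 = 6 - 4*x/5)
b = 9 (b = 3 + 6 = 9)
E(k, g) = -11 + 34*k*g**2/5 (E(k, g) = ((g*(6 - 4/5*(-1)))*k)*g - 11 = ((g*(6 + 4/5))*k)*g - 11 = ((g*(34/5))*k)*g - 11 = ((34*g/5)*k)*g - 11 = (34*g*k/5)*g - 11 = 34*k*g**2/5 - 11 = -11 + 34*k*g**2/5)
19 + E(2, b)*25 = 19 + (-11 + (34/5)*2*9**2)*25 = 19 + (-11 + (34/5)*2*81)*25 = 19 + (-11 + 5508/5)*25 = 19 + (5453/5)*25 = 19 + 27265 = 27284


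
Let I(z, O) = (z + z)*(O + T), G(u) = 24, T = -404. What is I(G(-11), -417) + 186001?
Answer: 146593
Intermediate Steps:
I(z, O) = 2*z*(-404 + O) (I(z, O) = (z + z)*(O - 404) = (2*z)*(-404 + O) = 2*z*(-404 + O))
I(G(-11), -417) + 186001 = 2*24*(-404 - 417) + 186001 = 2*24*(-821) + 186001 = -39408 + 186001 = 146593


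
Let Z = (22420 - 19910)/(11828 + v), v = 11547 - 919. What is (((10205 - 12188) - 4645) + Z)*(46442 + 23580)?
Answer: -2605446112219/5614 ≈ -4.6410e+8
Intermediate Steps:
v = 10628
Z = 1255/11228 (Z = (22420 - 19910)/(11828 + 10628) = 2510/22456 = 2510*(1/22456) = 1255/11228 ≈ 0.11177)
(((10205 - 12188) - 4645) + Z)*(46442 + 23580) = (((10205 - 12188) - 4645) + 1255/11228)*(46442 + 23580) = ((-1983 - 4645) + 1255/11228)*70022 = (-6628 + 1255/11228)*70022 = -74417929/11228*70022 = -2605446112219/5614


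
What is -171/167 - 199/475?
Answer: -114458/79325 ≈ -1.4429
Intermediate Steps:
-171/167 - 199/475 = -114458/79325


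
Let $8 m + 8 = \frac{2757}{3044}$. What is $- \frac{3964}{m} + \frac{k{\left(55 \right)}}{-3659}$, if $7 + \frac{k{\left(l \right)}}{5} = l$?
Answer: $\frac{353202946352}{79016105} \approx 4470.0$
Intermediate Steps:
$k{\left(l \right)} = -35 + 5 l$
$m = - \frac{21595}{24352}$ ($m = -1 + \frac{2757 \cdot \frac{1}{3044}}{8} = -1 + \frac{1}{8} \cdot \frac{2757}{3044} = -1 + \frac{2757}{24352} = - \frac{21595}{24352} \approx -0.88679$)
$- \frac{3964}{m} + \frac{k{\left(55 \right)}}{-3659} = - \frac{3964}{- \frac{21595}{24352}} + \frac{-35 + 5 \cdot 55}{-3659} = \left(-3964\right) \left(- \frac{24352}{21595}\right) + \left(-35 + 275\right) \left(- \frac{1}{3659}\right) = \frac{96531328}{21595} + 240 \left(- \frac{1}{3659}\right) = \frac{96531328}{21595} - \frac{240}{3659} = \frac{353202946352}{79016105}$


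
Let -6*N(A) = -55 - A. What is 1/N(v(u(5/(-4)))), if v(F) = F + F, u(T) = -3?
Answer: 6/49 ≈ 0.12245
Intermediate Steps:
v(F) = 2*F
N(A) = 55/6 + A/6 (N(A) = -(-55 - A)/6 = 55/6 + A/6)
1/N(v(u(5/(-4)))) = 1/(55/6 + (2*(-3))/6) = 1/(55/6 + (1/6)*(-6)) = 1/(55/6 - 1) = 1/(49/6) = 6/49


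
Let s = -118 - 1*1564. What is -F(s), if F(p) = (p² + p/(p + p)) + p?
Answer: -5654885/2 ≈ -2.8274e+6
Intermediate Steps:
s = -1682 (s = -118 - 1564 = -1682)
F(p) = ½ + p + p² (F(p) = (p² + p/((2*p))) + p = (p² + (1/(2*p))*p) + p = (p² + ½) + p = (½ + p²) + p = ½ + p + p²)
-F(s) = -(½ - 1682 + (-1682)²) = -(½ - 1682 + 2829124) = -1*5654885/2 = -5654885/2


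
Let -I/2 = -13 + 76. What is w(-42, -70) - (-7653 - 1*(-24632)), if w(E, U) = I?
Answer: -17105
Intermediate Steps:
I = -126 (I = -2*(-13 + 76) = -2*63 = -126)
w(E, U) = -126
w(-42, -70) - (-7653 - 1*(-24632)) = -126 - (-7653 - 1*(-24632)) = -126 - (-7653 + 24632) = -126 - 1*16979 = -126 - 16979 = -17105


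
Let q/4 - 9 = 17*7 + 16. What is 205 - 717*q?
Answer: -412787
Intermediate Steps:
q = 576 (q = 36 + 4*(17*7 + 16) = 36 + 4*(119 + 16) = 36 + 4*135 = 36 + 540 = 576)
205 - 717*q = 205 - 717*576 = 205 - 412992 = -412787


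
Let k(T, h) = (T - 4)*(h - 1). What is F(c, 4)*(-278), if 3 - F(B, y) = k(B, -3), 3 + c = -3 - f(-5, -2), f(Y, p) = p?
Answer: 8062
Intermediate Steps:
k(T, h) = (-1 + h)*(-4 + T) (k(T, h) = (-4 + T)*(-1 + h) = (-1 + h)*(-4 + T))
c = -4 (c = -3 + (-3 - 1*(-2)) = -3 + (-3 + 2) = -3 - 1 = -4)
F(B, y) = -13 + 4*B (F(B, y) = 3 - (4 - B - 4*(-3) + B*(-3)) = 3 - (4 - B + 12 - 3*B) = 3 - (16 - 4*B) = 3 + (-16 + 4*B) = -13 + 4*B)
F(c, 4)*(-278) = (-13 + 4*(-4))*(-278) = (-13 - 16)*(-278) = -29*(-278) = 8062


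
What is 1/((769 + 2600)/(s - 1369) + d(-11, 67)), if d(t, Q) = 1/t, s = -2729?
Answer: -15026/13719 ≈ -1.0953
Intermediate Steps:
1/((769 + 2600)/(s - 1369) + d(-11, 67)) = 1/((769 + 2600)/(-2729 - 1369) + 1/(-11)) = 1/(3369/(-4098) - 1/11) = 1/(3369*(-1/4098) - 1/11) = 1/(-1123/1366 - 1/11) = 1/(-13719/15026) = -15026/13719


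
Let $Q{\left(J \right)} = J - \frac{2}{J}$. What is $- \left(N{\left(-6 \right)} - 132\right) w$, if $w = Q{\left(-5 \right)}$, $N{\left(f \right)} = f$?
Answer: $- \frac{3174}{5} \approx -634.8$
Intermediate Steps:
$Q{\left(J \right)} = J - \frac{2}{J}$
$w = - \frac{23}{5}$ ($w = -5 - \frac{2}{-5} = -5 - - \frac{2}{5} = -5 + \frac{2}{5} = - \frac{23}{5} \approx -4.6$)
$- \left(N{\left(-6 \right)} - 132\right) w = - \frac{\left(-6 - 132\right) \left(-23\right)}{5} = - \frac{\left(-138\right) \left(-23\right)}{5} = \left(-1\right) \frac{3174}{5} = - \frac{3174}{5}$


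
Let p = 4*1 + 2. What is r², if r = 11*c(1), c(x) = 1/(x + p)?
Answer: 121/49 ≈ 2.4694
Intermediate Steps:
p = 6 (p = 4 + 2 = 6)
c(x) = 1/(6 + x) (c(x) = 1/(x + 6) = 1/(6 + x))
r = 11/7 (r = 11/(6 + 1) = 11/7 ≈ 1.5714)
r² = (11/7)² = 121/49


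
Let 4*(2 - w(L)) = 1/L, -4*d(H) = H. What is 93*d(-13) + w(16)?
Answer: 19471/64 ≈ 304.23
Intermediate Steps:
d(H) = -H/4
w(L) = 2 - 1/(4*L)
93*d(-13) + w(16) = 93*(-¼*(-13)) + (2 - ¼/16) = 93*(13/4) + (2 - ¼*1/16) = 1209/4 + (2 - 1/64) = 1209/4 + 127/64 = 19471/64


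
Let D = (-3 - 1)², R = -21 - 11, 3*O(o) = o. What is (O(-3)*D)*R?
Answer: 512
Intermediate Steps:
O(o) = o/3
R = -32
D = 16 (D = (-4)² = 16)
(O(-3)*D)*R = (((⅓)*(-3))*16)*(-32) = -1*16*(-32) = -16*(-32) = 512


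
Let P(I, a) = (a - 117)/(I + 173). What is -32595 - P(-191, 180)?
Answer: -65183/2 ≈ -32592.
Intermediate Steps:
P(I, a) = (-117 + a)/(173 + I)
-32595 - P(-191, 180) = -32595 - (-117 + 180)/(173 - 191) = -32595 - 63/(-18) = -32595 - (-1)*63/18 = -32595 - 1*(-7/2) = -32595 + 7/2 = -65183/2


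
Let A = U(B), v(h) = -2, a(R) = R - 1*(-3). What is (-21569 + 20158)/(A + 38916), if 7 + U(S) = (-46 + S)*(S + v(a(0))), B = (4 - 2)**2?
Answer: -1411/38825 ≈ -0.036343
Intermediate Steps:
a(R) = 3 + R (a(R) = R + 3 = 3 + R)
B = 4 (B = 2**2 = 4)
U(S) = -7 + (-46 + S)*(-2 + S) (U(S) = -7 + (-46 + S)*(S - 2) = -7 + (-46 + S)*(-2 + S))
A = -91 (A = 85 + 4**2 - 48*4 = 85 + 16 - 192 = -91)
(-21569 + 20158)/(A + 38916) = (-21569 + 20158)/(-91 + 38916) = -1411/38825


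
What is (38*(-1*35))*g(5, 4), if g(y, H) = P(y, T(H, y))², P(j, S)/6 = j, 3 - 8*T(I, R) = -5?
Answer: -1197000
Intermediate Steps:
T(I, R) = 1 (T(I, R) = 3/8 - ⅛*(-5) = 3/8 + 5/8 = 1)
P(j, S) = 6*j
g(y, H) = 36*y² (g(y, H) = (6*y)² = 36*y²)
(38*(-1*35))*g(5, 4) = (38*(-1*35))*(36*5²) = (38*(-35))*(36*25) = -1330*900 = -1197000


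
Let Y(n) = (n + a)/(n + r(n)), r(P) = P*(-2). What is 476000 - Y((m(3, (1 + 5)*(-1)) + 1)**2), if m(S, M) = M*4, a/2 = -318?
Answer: 251803893/529 ≈ 4.7600e+5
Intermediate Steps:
a = -636 (a = 2*(-318) = -636)
r(P) = -2*P
m(S, M) = 4*M
Y(n) = -(-636 + n)/n (Y(n) = (n - 636)/(n - 2*n) = (-636 + n)/((-n)) = (-636 + n)*(-1/n) = -(-636 + n)/n)
476000 - Y((m(3, (1 + 5)*(-1)) + 1)**2) = 476000 - (636 - (4*((1 + 5)*(-1)) + 1)**2)/((4*((1 + 5)*(-1)) + 1)**2) = 476000 - (636 - (4*(6*(-1)) + 1)**2)/((4*(6*(-1)) + 1)**2) = 476000 - (636 - (4*(-6) + 1)**2)/((4*(-6) + 1)**2) = 476000 - (636 - (-24 + 1)**2)/((-24 + 1)**2) = 476000 - (636 - 1*(-23)**2)/((-23)**2) = 476000 - (636 - 1*529)/529 = 476000 - (636 - 529)/529 = 476000 - 107/529 = 251803893/529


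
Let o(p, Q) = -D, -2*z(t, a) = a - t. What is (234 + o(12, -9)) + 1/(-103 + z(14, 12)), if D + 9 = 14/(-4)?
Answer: 12571/51 ≈ 246.49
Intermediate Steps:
z(t, a) = t/2 - a/2 (z(t, a) = -(a - t)/2 = t/2 - a/2)
D = -25/2 (D = -9 + 14/(-4) = -9 + 14*(-1/4) = -9 - 7/2 = -25/2 ≈ -12.500)
o(p, Q) = 25/2 (o(p, Q) = -1*(-25/2) = 25/2)
(234 + o(12, -9)) + 1/(-103 + z(14, 12)) = (234 + 25/2) + 1/(-103 + ((1/2)*14 - 1/2*12)) = 493/2 + 1/(-103 + (7 - 6)) = 493/2 + 1/(-103 + 1) = 493/2 + 1/(-102) = 493/2 - 1/102 = 12571/51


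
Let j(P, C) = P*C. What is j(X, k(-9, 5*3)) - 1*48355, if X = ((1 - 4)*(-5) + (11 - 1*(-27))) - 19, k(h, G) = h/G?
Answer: -241877/5 ≈ -48375.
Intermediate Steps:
X = 34 (X = (-3*(-5) + (11 + 27)) - 19 = (15 + 38) - 19 = 53 - 19 = 34)
j(P, C) = C*P
j(X, k(-9, 5*3)) - 1*48355 = -9/(5*3)*34 - 1*48355 = -9/15*34 - 48355 = -9*1/15*34 - 48355 = -3/5*34 - 48355 = -102/5 - 48355 = -241877/5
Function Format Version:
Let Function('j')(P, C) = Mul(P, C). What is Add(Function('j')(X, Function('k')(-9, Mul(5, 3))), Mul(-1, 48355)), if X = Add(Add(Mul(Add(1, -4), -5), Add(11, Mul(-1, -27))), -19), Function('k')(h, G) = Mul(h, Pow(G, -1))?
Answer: Rational(-241877, 5) ≈ -48375.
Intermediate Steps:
X = 34 (X = Add(Add(Mul(-3, -5), Add(11, 27)), -19) = Add(Add(15, 38), -19) = Add(53, -19) = 34)
Function('j')(P, C) = Mul(C, P)
Add(Function('j')(X, Function('k')(-9, Mul(5, 3))), Mul(-1, 48355)) = Add(Mul(Mul(-9, Pow(Mul(5, 3), -1)), 34), Mul(-1, 48355)) = Add(Mul(Mul(-9, Pow(15, -1)), 34), -48355) = Add(Mul(Mul(-9, Rational(1, 15)), 34), -48355) = Add(Mul(Rational(-3, 5), 34), -48355) = Add(Rational(-102, 5), -48355) = Rational(-241877, 5)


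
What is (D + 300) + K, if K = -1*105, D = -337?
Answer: -142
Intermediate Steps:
K = -105
(D + 300) + K = (-337 + 300) - 105 = -37 - 105 = -142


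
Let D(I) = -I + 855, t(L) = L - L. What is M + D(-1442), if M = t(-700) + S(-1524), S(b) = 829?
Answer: 3126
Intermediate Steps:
t(L) = 0
D(I) = 855 - I
M = 829 (M = 0 + 829 = 829)
M + D(-1442) = 829 + (855 - 1*(-1442)) = 829 + (855 + 1442) = 829 + 2297 = 3126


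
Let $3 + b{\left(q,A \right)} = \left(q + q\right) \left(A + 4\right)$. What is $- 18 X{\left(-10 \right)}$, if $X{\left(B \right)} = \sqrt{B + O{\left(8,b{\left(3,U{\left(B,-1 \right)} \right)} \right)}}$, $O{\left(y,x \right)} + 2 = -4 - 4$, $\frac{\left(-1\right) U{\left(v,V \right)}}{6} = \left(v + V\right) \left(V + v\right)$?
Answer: $- 36 i \sqrt{5} \approx - 80.498 i$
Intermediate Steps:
$U{\left(v,V \right)} = - 6 \left(V + v\right)^{2}$ ($U{\left(v,V \right)} = - 6 \left(v + V\right) \left(V + v\right) = - 6 \left(V + v\right) \left(V + v\right) = - 6 \left(V + v\right)^{2}$)
$b{\left(q,A \right)} = -3 + 2 q \left(4 + A\right)$ ($b{\left(q,A \right)} = -3 + \left(q + q\right) \left(A + 4\right) = -3 + 2 q \left(4 + A\right)$)
$O{\left(y,x \right)} = -10$ ($O{\left(y,x \right)} = -2 - 8 = -10$)
$X{\left(B \right)} = \sqrt{-10 + B}$ ($X{\left(B \right)} = \sqrt{B - 10} = \sqrt{-10 + B}$)
$- 18 X{\left(-10 \right)} = - 18 \sqrt{-10 - 10} = - 18 \sqrt{-20} = - 18 \cdot 2 i \sqrt{5} = - 36 i \sqrt{5}$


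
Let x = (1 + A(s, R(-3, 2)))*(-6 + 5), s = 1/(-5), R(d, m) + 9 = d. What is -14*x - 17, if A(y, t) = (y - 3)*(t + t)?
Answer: 5361/5 ≈ 1072.2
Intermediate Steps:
R(d, m) = -9 + d
s = -⅕ (s = 1*(-⅕) = -⅕ ≈ -0.20000)
A(y, t) = 2*t*(-3 + y) (A(y, t) = (-3 + y)*(2*t) = 2*t*(-3 + y))
x = -389/5 (x = (1 + 2*(-9 - 3)*(-3 - ⅕))*(-6 + 5) = (1 + 2*(-12)*(-16/5))*(-1) = (1 + 384/5)*(-1) = (389/5)*(-1) = -389/5 ≈ -77.800)
-14*x - 17 = -14*(-389/5) - 17 = 5446/5 - 17 = 5361/5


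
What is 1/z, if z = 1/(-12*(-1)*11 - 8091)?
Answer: -7959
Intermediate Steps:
z = -1/7959 (z = 1/(12*11 - 8091) = 1/(132 - 8091) = 1/(-7959) = -1/7959 ≈ -0.00012564)
1/z = 1/(-1/7959) = -7959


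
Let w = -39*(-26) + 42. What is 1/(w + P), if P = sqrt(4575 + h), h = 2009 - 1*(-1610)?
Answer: 528/553471 - sqrt(8194)/1106942 ≈ 0.00087220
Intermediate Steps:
h = 3619 (h = 2009 + 1610 = 3619)
w = 1056 (w = 1014 + 42 = 1056)
P = sqrt(8194) (P = sqrt(4575 + 3619) = sqrt(8194) ≈ 90.521)
1/(w + P) = 1/(1056 + sqrt(8194))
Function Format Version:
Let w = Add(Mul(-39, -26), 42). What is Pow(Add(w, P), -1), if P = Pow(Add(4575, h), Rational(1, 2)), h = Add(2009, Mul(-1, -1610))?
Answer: Add(Rational(528, 553471), Mul(Rational(-1, 1106942), Pow(8194, Rational(1, 2)))) ≈ 0.00087220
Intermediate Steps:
h = 3619 (h = Add(2009, 1610) = 3619)
w = 1056 (w = Add(1014, 42) = 1056)
P = Pow(8194, Rational(1, 2)) (P = Pow(Add(4575, 3619), Rational(1, 2)) = Pow(8194, Rational(1, 2)) ≈ 90.521)
Pow(Add(w, P), -1) = Pow(Add(1056, Pow(8194, Rational(1, 2))), -1)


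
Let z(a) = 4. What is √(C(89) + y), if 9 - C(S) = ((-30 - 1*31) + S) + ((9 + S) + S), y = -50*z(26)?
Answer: I*√406 ≈ 20.149*I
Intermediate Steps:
y = -200 (y = -50*4 = -200)
C(S) = 61 - 3*S (C(S) = 9 - (((-30 - 1*31) + S) + ((9 + S) + S)) = 9 - (((-30 - 31) + S) + (9 + 2*S)) = 9 - ((-61 + S) + (9 + 2*S)) = 9 - (-52 + 3*S) = 9 + (52 - 3*S) = 61 - 3*S)
√(C(89) + y) = √((61 - 3*89) - 200) = √((61 - 267) - 200) = √(-206 - 200) = √(-406) = I*√406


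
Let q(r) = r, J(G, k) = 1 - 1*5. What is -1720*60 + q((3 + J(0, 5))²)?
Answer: -103199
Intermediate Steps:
J(G, k) = -4 (J(G, k) = 1 - 5 = -4)
-1720*60 + q((3 + J(0, 5))²) = -1720*60 + (3 - 4)² = -344*300 + (-1)² = -103200 + 1 = -103199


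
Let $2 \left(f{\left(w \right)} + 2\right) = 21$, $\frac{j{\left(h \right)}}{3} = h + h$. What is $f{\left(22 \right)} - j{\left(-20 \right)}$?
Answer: $\frac{257}{2} \approx 128.5$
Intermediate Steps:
$j{\left(h \right)} = 6 h$ ($j{\left(h \right)} = 3 \left(h + h\right) = 3 \cdot 2 h = 6 h$)
$f{\left(w \right)} = \frac{17}{2}$ ($f{\left(w \right)} = -2 + \frac{1}{2} \cdot 21 = -2 + \frac{21}{2} = \frac{17}{2}$)
$f{\left(22 \right)} - j{\left(-20 \right)} = \frac{17}{2} - 6 \left(-20\right) = \frac{17}{2} - -120 = \frac{17}{2} + 120 = \frac{257}{2}$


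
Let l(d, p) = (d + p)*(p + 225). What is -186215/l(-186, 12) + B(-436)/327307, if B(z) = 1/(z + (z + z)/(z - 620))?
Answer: 3501120572382799/775336092089238 ≈ 4.5156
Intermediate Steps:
l(d, p) = (225 + p)*(d + p) (l(d, p) = (d + p)*(225 + p) = (225 + p)*(d + p))
B(z) = 1/(z + 2*z/(-620 + z)) (B(z) = 1/(z + (2*z)/(-620 + z)) = 1/(z + 2*z/(-620 + z)))
-186215/l(-186, 12) + B(-436)/327307 = -186215/(12**2 + 225*(-186) + 225*12 - 186*12) + ((-620 - 436)/((-436)*(-618 - 436)))/327307 = -186215/(144 - 41850 + 2700 - 2232) - 1/436*(-1056)/(-1054)*(1/327307) = -186215/(-41238) - 1/436*(-1/1054)*(-1056)*(1/327307) = -186215*(-1/41238) - 132/57443*1/327307 = 186215/41238 - 132/18801496001 = 3501120572382799/775336092089238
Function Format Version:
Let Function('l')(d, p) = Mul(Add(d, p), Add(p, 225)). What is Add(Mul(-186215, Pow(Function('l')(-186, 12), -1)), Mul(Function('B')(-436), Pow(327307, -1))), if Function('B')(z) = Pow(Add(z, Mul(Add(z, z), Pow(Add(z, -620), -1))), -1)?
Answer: Rational(3501120572382799, 775336092089238) ≈ 4.5156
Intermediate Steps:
Function('l')(d, p) = Mul(Add(225, p), Add(d, p)) (Function('l')(d, p) = Mul(Add(d, p), Add(225, p)) = Mul(Add(225, p), Add(d, p)))
Function('B')(z) = Pow(Add(z, Mul(2, z, Pow(Add(-620, z), -1))), -1) (Function('B')(z) = Pow(Add(z, Mul(Mul(2, z), Pow(Add(-620, z), -1))), -1) = Pow(Add(z, Mul(2, z, Pow(Add(-620, z), -1))), -1))
Add(Mul(-186215, Pow(Function('l')(-186, 12), -1)), Mul(Function('B')(-436), Pow(327307, -1))) = Add(Mul(-186215, Pow(Add(Pow(12, 2), Mul(225, -186), Mul(225, 12), Mul(-186, 12)), -1)), Mul(Mul(Pow(-436, -1), Pow(Add(-618, -436), -1), Add(-620, -436)), Pow(327307, -1))) = Add(Mul(-186215, Pow(Add(144, -41850, 2700, -2232), -1)), Mul(Mul(Rational(-1, 436), Pow(-1054, -1), -1056), Rational(1, 327307))) = Add(Mul(-186215, Pow(-41238, -1)), Mul(Mul(Rational(-1, 436), Rational(-1, 1054), -1056), Rational(1, 327307))) = Add(Mul(-186215, Rational(-1, 41238)), Mul(Rational(-132, 57443), Rational(1, 327307))) = Add(Rational(186215, 41238), Rational(-132, 18801496001)) = Rational(3501120572382799, 775336092089238)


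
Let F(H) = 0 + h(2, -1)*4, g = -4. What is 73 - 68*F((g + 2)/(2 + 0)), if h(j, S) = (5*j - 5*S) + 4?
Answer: -5095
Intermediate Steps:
h(j, S) = 4 - 5*S + 5*j (h(j, S) = (-5*S + 5*j) + 4 = 4 - 5*S + 5*j)
F(H) = 76 (F(H) = 0 + (4 - 5*(-1) + 5*2)*4 = 0 + (4 + 5 + 10)*4 = 0 + 19*4 = 0 + 76 = 76)
73 - 68*F((g + 2)/(2 + 0)) = 73 - 68*76 = 73 - 5168 = -5095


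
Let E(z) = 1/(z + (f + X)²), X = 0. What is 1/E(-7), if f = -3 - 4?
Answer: 42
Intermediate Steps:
f = -7
E(z) = 1/(49 + z) (E(z) = 1/(z + (-7 + 0)²) = 1/(z + (-7)²) = 1/(z + 49) = 1/(49 + z))
1/E(-7) = 1/(1/(49 - 7)) = 1/(1/42) = 42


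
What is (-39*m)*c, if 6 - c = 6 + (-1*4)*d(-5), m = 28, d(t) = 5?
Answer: -21840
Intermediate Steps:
c = 20 (c = 6 - (6 - 1*4*5) = 6 - (6 - 4*5) = 6 - (6 - 20) = 6 - 1*(-14) = 6 + 14 = 20)
(-39*m)*c = -39*28*20 = -1092*20 = -21840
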